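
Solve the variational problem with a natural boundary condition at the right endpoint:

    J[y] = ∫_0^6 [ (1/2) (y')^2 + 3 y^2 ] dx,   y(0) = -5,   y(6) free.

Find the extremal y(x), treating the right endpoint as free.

The Lagrangian L = (1/2) (y')^2 + 3 y^2 gives
    ∂L/∂y = 6 y,   ∂L/∂y' = y'.
Euler-Lagrange: y'' − 6 y = 0.
With k = sqrt(6), the general solution is
    y(x) = A cosh(sqrt(6) x) + B sinh(sqrt(6) x).
Fixed left endpoint y(0) = -5 ⇒ A = -5.
The right endpoint x = 6 is free, so the natural (transversality) condition is ∂L/∂y' |_{x=6} = 0, i.e. y'(6) = 0.
Compute y'(x) = A k sinh(k x) + B k cosh(k x), so
    y'(6) = A k sinh(k·6) + B k cosh(k·6) = 0
    ⇒ B = −A tanh(k·6) = 5 tanh(sqrt(6)·6).
Therefore the extremal is
    y(x) = −5 cosh(sqrt(6) x) + 5 tanh(sqrt(6)·6) sinh(sqrt(6) x).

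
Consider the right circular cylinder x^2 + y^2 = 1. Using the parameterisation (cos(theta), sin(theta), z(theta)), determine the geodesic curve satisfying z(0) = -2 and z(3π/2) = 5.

Parameterise the cylinder of radius R = 1 as
    r(θ) = (cos θ, sin θ, z(θ)).
The arc-length element is
    ds = sqrt(1 + (dz/dθ)^2) dθ,
so the Lagrangian is L = sqrt(1 + z'^2).
L depends on z' only, not on z or θ, so ∂L/∂z = 0 and
    ∂L/∂z' = z' / sqrt(1 + z'^2).
The Euler-Lagrange equation gives
    d/dθ( z' / sqrt(1 + z'^2) ) = 0,
so z' is constant. Integrating once:
    z(θ) = a θ + b,
a helix on the cylinder (a straight line when the cylinder is unrolled). The constants a, b are determined by the endpoint conditions.
With endpoint conditions z(0) = -2 and z(3π/2) = 5: from z(0) = b we get b = -2, and a·3π/2 + -2 = 5 gives a = 14/(3π), so
    z(θ) = (14/(3π)) θ − 2.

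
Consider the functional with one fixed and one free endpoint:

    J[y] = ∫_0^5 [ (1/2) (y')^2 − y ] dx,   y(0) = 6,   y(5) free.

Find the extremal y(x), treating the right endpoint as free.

The Lagrangian L = (1/2) (y')^2 − y gives
    ∂L/∂y = −1,   ∂L/∂y' = y'.
Euler-Lagrange: d/dx(y') − (−1) = 0, i.e. y'' + 1 = 0, so
    y(x) = −(1/2) x^2 + C1 x + C2.
Fixed left endpoint y(0) = 6 ⇒ C2 = 6.
The right endpoint x = 5 is free, so the natural (transversality) condition is ∂L/∂y' |_{x=5} = 0, i.e. y'(5) = 0.
Compute y'(x) = −1 x + C1, so y'(5) = −5 + C1 = 0 ⇒ C1 = 5.
Therefore the extremal is
    y(x) = −x^2/2 + 5 x + 6.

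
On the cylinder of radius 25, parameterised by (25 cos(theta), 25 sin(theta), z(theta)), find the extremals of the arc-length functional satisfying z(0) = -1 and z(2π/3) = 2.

Parameterise the cylinder of radius R = 25 as
    r(θ) = (25 cos θ, 25 sin θ, z(θ)).
The arc-length element is
    ds = sqrt(625 + (dz/dθ)^2) dθ,
so the Lagrangian is L = sqrt(625 + z'^2).
L depends on z' only, not on z or θ, so ∂L/∂z = 0 and
    ∂L/∂z' = z' / sqrt(625 + z'^2).
The Euler-Lagrange equation gives
    d/dθ( z' / sqrt(625 + z'^2) ) = 0,
so z' is constant. Integrating once:
    z(θ) = a θ + b,
a helix on the cylinder (a straight line when the cylinder is unrolled). The constants a, b are determined by the endpoint conditions.
With endpoint conditions z(0) = -1 and z(2π/3) = 2: from z(0) = b we get b = -1, and a·2π/3 + -1 = 2 gives a = 9/(2π), so
    z(θ) = (9/(2π)) θ − 1.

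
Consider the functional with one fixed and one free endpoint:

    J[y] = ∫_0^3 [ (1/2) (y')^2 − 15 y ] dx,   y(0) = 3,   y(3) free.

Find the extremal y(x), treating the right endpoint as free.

The Lagrangian L = (1/2) (y')^2 − 15 y gives
    ∂L/∂y = −15,   ∂L/∂y' = y'.
Euler-Lagrange: d/dx(y') − (−15) = 0, i.e. y'' + 15 = 0, so
    y(x) = −(15/2) x^2 + C1 x + C2.
Fixed left endpoint y(0) = 3 ⇒ C2 = 3.
The right endpoint x = 3 is free, so the natural (transversality) condition is ∂L/∂y' |_{x=3} = 0, i.e. y'(3) = 0.
Compute y'(x) = −15 x + C1, so y'(3) = −45 + C1 = 0 ⇒ C1 = 45.
Therefore the extremal is
    y(x) = −(15/2) x^2 + 45 x + 3.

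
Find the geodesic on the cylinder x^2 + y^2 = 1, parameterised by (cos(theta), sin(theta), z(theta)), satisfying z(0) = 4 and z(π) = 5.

Parameterise the cylinder of radius R = 1 as
    r(θ) = (cos θ, sin θ, z(θ)).
The arc-length element is
    ds = sqrt(1 + (dz/dθ)^2) dθ,
so the Lagrangian is L = sqrt(1 + z'^2).
L depends on z' only, not on z or θ, so ∂L/∂z = 0 and
    ∂L/∂z' = z' / sqrt(1 + z'^2).
The Euler-Lagrange equation gives
    d/dθ( z' / sqrt(1 + z'^2) ) = 0,
so z' is constant. Integrating once:
    z(θ) = a θ + b,
a helix on the cylinder (a straight line when the cylinder is unrolled). The constants a, b are determined by the endpoint conditions.
With endpoint conditions z(0) = 4 and z(π) = 5: from z(0) = b we get b = 4, and a·π + 4 = 5 gives a = 1/π, so
    z(θ) = (1/π) θ + 4.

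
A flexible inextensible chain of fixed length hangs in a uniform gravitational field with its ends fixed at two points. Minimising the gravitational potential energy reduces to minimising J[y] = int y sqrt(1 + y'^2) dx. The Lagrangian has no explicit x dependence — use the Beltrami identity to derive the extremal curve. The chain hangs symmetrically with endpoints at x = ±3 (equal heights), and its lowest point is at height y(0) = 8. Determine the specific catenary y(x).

The Lagrangian L(y, y') = y sqrt(1 + y'^2) has no explicit x dependence, so the Beltrami identity applies:
    L − y' ∂L/∂y' = C.
Compute ∂L/∂y' = y · y' / sqrt(1 + y'^2). Then
    L − y' ∂L/∂y'
    = y sqrt(1 + y'^2) − y · y'^2 / sqrt(1 + y'^2)
    = y (1 + y'^2 − y'^2) / sqrt(1 + y'^2)
    = y / sqrt(1 + y'^2) = C.
Squaring gives y^2 = C^2 (1 + y'^2), i.e.
    y'^2 = y^2 / C^2 − 1.
Separating variables,
    dy / sqrt(y^2 − C^2) = dx / C,
and integrating gives arccosh(y / C) = (x − a)/C, so
    y(x) = C cosh((x − a)/C),
the catenary. The constants C and a are fixed by the two endpoint conditions (and, for the hanging-chain problem, the length constraint selects C).
Now fit the given data. The endpoints x = ±3 are symmetric at equal height, so the catenary is even about its minimum: a = 0 and y(x) = C cosh(x/C). The lowest point is y(0) = C cosh(0) = C, and we are told y(0) = 8, so C = 8. Therefore
    y(x) = 8 cosh(x/8),
and at the endpoints
    y(±3) = 8 cosh(3/8).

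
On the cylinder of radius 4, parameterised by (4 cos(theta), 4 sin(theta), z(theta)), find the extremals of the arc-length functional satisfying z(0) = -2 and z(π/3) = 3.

Parameterise the cylinder of radius R = 4 as
    r(θ) = (4 cos θ, 4 sin θ, z(θ)).
The arc-length element is
    ds = sqrt(16 + (dz/dθ)^2) dθ,
so the Lagrangian is L = sqrt(16 + z'^2).
L depends on z' only, not on z or θ, so ∂L/∂z = 0 and
    ∂L/∂z' = z' / sqrt(16 + z'^2).
The Euler-Lagrange equation gives
    d/dθ( z' / sqrt(16 + z'^2) ) = 0,
so z' is constant. Integrating once:
    z(θ) = a θ + b,
a helix on the cylinder (a straight line when the cylinder is unrolled). The constants a, b are determined by the endpoint conditions.
With endpoint conditions z(0) = -2 and z(π/3) = 3: from z(0) = b we get b = -2, and a·π/3 + -2 = 3 gives a = 15/π, so
    z(θ) = (15/π) θ − 2.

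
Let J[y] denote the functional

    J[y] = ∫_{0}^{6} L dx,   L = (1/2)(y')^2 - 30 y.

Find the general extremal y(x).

The Lagrangian is L = (1/2)(y')^2 - 30 y.
∂L/∂y = -30.
∂L/∂y' = y'.
The Euler-Lagrange equation d/dx(∂L/∂y') − ∂L/∂y = 0 becomes:
    y'' + 30 = 0
General solution: y(x) = -15 x^2 + A x + B, where A and B are arbitrary constants fixed by the endpoint conditions.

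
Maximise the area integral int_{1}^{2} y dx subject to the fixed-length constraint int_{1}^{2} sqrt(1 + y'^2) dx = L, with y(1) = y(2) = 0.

Set up the augmented Lagrangian using a multiplier λ for the length constraint:
    F(y, y') = y − λ sqrt(1 + y'^2).
F has no explicit x dependence, so the Beltrami identity yields a first integral
    F − y' ∂F/∂y' = C.
Compute ∂F/∂y' = −λ y' / sqrt(1 + y'^2). Then
    y − λ sqrt(1 + y'^2) + λ y'^2 / sqrt(1 + y'^2) = C
    ⇒  y − λ / sqrt(1 + y'^2) = C.
Solving for y' and integrating gives
    (x − a)^2 + (y − b)^2 = λ^2,
a circular arc of radius λ. The constants a, b are determined by the endpoint conditions y(1) = y(2) = 0, and λ is fixed implicitly by the length constraint
    ∫_{1}^{2} sqrt(1 + y'^2) dx = L.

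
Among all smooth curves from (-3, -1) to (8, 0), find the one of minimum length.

Arc-length functional: J[y] = ∫ sqrt(1 + (y')^2) dx.
Lagrangian L = sqrt(1 + (y')^2) has no explicit y dependence, so ∂L/∂y = 0 and the Euler-Lagrange equation gives
    d/dx( y' / sqrt(1 + (y')^2) ) = 0  ⇒  y' / sqrt(1 + (y')^2) = const.
Hence y' is constant, so y(x) is affine.
Fitting the endpoints (-3, -1) and (8, 0):
    slope m = (0 − (-1)) / (8 − (-3)) = 1/11,
    intercept c = (-1) − m·(-3) = -8/11.
Extremal: y(x) = (1/11) x - 8/11.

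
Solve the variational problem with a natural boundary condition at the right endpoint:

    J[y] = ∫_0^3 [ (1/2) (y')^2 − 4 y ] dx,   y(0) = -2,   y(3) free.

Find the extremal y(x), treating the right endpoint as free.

The Lagrangian L = (1/2) (y')^2 − 4 y gives
    ∂L/∂y = −4,   ∂L/∂y' = y'.
Euler-Lagrange: d/dx(y') − (−4) = 0, i.e. y'' + 4 = 0, so
    y(x) = −(4/2) x^2 + C1 x + C2.
Fixed left endpoint y(0) = -2 ⇒ C2 = -2.
The right endpoint x = 3 is free, so the natural (transversality) condition is ∂L/∂y' |_{x=3} = 0, i.e. y'(3) = 0.
Compute y'(x) = −4 x + C1, so y'(3) = −12 + C1 = 0 ⇒ C1 = 12.
Therefore the extremal is
    y(x) = −2 x^2 + 12 x − 2.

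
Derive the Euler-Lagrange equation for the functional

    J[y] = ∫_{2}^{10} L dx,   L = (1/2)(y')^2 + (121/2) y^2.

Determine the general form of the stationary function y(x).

The Lagrangian is L = (1/2)(y')^2 + (121/2) y^2.
∂L/∂y = 121y.
∂L/∂y' = y'.
The Euler-Lagrange equation d/dx(∂L/∂y') − ∂L/∂y = 0 becomes:
    y'' - 121 y = 0
General solution: y(x) = A e^(11x) + B e^(-11x), where A and B are arbitrary constants fixed by the endpoint conditions.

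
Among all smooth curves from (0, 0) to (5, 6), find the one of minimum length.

Arc-length functional: J[y] = ∫ sqrt(1 + (y')^2) dx.
Lagrangian L = sqrt(1 + (y')^2) has no explicit y dependence, so ∂L/∂y = 0 and the Euler-Lagrange equation gives
    d/dx( y' / sqrt(1 + (y')^2) ) = 0  ⇒  y' / sqrt(1 + (y')^2) = const.
Hence y' is constant, so y(x) is affine.
Fitting the endpoints (0, 0) and (5, 6):
    slope m = (6 − 0) / (5 − 0) = 6/5,
    intercept c = 0 − m·0 = 0.
Extremal: y(x) = (6/5) x.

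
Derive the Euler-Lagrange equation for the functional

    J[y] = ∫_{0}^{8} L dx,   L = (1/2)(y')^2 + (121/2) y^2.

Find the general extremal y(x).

The Lagrangian is L = (1/2)(y')^2 + (121/2) y^2.
∂L/∂y = 121y.
∂L/∂y' = y'.
The Euler-Lagrange equation d/dx(∂L/∂y') − ∂L/∂y = 0 becomes:
    y'' - 121 y = 0
General solution: y(x) = A e^(11x) + B e^(-11x), where A and B are arbitrary constants fixed by the endpoint conditions.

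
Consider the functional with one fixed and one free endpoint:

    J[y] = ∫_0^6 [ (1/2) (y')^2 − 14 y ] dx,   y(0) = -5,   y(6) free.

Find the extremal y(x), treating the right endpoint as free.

The Lagrangian L = (1/2) (y')^2 − 14 y gives
    ∂L/∂y = −14,   ∂L/∂y' = y'.
Euler-Lagrange: d/dx(y') − (−14) = 0, i.e. y'' + 14 = 0, so
    y(x) = −(14/2) x^2 + C1 x + C2.
Fixed left endpoint y(0) = -5 ⇒ C2 = -5.
The right endpoint x = 6 is free, so the natural (transversality) condition is ∂L/∂y' |_{x=6} = 0, i.e. y'(6) = 0.
Compute y'(x) = −14 x + C1, so y'(6) = −84 + C1 = 0 ⇒ C1 = 84.
Therefore the extremal is
    y(x) = −7 x^2 + 84 x − 5.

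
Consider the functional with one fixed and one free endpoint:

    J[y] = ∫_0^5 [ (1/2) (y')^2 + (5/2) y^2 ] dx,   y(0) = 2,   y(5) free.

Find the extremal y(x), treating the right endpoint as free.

The Lagrangian L = (1/2) (y')^2 + (5/2) y^2 gives
    ∂L/∂y = 5 y,   ∂L/∂y' = y'.
Euler-Lagrange: y'' − 5 y = 0.
With k = sqrt(5), the general solution is
    y(x) = A cosh(sqrt(5) x) + B sinh(sqrt(5) x).
Fixed left endpoint y(0) = 2 ⇒ A = 2.
The right endpoint x = 5 is free, so the natural (transversality) condition is ∂L/∂y' |_{x=5} = 0, i.e. y'(5) = 0.
Compute y'(x) = A k sinh(k x) + B k cosh(k x), so
    y'(5) = A k sinh(k·5) + B k cosh(k·5) = 0
    ⇒ B = −A tanh(k·5) = − 2 tanh(sqrt(5)·5).
Therefore the extremal is
    y(x) = 2 cosh(sqrt(5) x) − 2 tanh(sqrt(5)·5) sinh(sqrt(5) x).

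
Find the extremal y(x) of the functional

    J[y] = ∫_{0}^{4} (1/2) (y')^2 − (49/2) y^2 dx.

The Lagrangian is L = (1/2) (y')^2 − (49/2) y^2.
Compute ∂L/∂y = -49y, ∂L/∂y' = y'.
The Euler-Lagrange equation d/dx(∂L/∂y') − ∂L/∂y = 0 reduces to
    y'' + 49 y = 0.
Its general solution is
    y(x) = A sin(7x) + B cos(7x),
with A, B fixed by the endpoint conditions.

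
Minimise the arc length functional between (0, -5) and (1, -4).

Arc-length functional: J[y] = ∫ sqrt(1 + (y')^2) dx.
Lagrangian L = sqrt(1 + (y')^2) has no explicit y dependence, so ∂L/∂y = 0 and the Euler-Lagrange equation gives
    d/dx( y' / sqrt(1 + (y')^2) ) = 0  ⇒  y' / sqrt(1 + (y')^2) = const.
Hence y' is constant, so y(x) is affine.
Fitting the endpoints (0, -5) and (1, -4):
    slope m = ((-4) − (-5)) / (1 − 0) = 1,
    intercept c = (-5) − m·0 = -5.
Extremal: y(x) = x - 5.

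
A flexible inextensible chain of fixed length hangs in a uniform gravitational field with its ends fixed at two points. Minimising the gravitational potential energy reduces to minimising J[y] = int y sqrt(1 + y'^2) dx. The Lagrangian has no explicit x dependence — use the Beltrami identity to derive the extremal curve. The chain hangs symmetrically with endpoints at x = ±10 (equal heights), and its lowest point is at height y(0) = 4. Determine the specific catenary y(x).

The Lagrangian L(y, y') = y sqrt(1 + y'^2) has no explicit x dependence, so the Beltrami identity applies:
    L − y' ∂L/∂y' = C.
Compute ∂L/∂y' = y · y' / sqrt(1 + y'^2). Then
    L − y' ∂L/∂y'
    = y sqrt(1 + y'^2) − y · y'^2 / sqrt(1 + y'^2)
    = y (1 + y'^2 − y'^2) / sqrt(1 + y'^2)
    = y / sqrt(1 + y'^2) = C.
Squaring gives y^2 = C^2 (1 + y'^2), i.e.
    y'^2 = y^2 / C^2 − 1.
Separating variables,
    dy / sqrt(y^2 − C^2) = dx / C,
and integrating gives arccosh(y / C) = (x − a)/C, so
    y(x) = C cosh((x − a)/C),
the catenary. The constants C and a are fixed by the two endpoint conditions (and, for the hanging-chain problem, the length constraint selects C).
Now fit the given data. The endpoints x = ±10 are symmetric at equal height, so the catenary is even about its minimum: a = 0 and y(x) = C cosh(x/C). The lowest point is y(0) = C cosh(0) = C, and we are told y(0) = 4, so C = 4. Therefore
    y(x) = 4 cosh(x/4),
and at the endpoints
    y(±10) = 4 cosh(10/4).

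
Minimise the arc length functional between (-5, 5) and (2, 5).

Arc-length functional: J[y] = ∫ sqrt(1 + (y')^2) dx.
Lagrangian L = sqrt(1 + (y')^2) has no explicit y dependence, so ∂L/∂y = 0 and the Euler-Lagrange equation gives
    d/dx( y' / sqrt(1 + (y')^2) ) = 0  ⇒  y' / sqrt(1 + (y')^2) = const.
Hence y' is constant, so y(x) is affine.
Fitting the endpoints (-5, 5) and (2, 5):
    slope m = (5 − 5) / (2 − (-5)) = 0,
    intercept c = 5 − m·(-5) = 5.
Extremal: y(x) = 5.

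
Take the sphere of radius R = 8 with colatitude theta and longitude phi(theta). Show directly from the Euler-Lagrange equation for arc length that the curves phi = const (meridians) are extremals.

On the sphere of radius R = 8 with spherical coordinates (θ, φ), the induced metric is
    ds^2 = 64(dθ^2 + sin^2(θ) dφ^2).
Using θ as the parameter, the arc-length functional becomes
    J[φ] = ∫ 8 sqrt(1 + sin^2(θ) (dφ/dθ)^2) dθ.
So L = 8 sqrt(1 + sin^2(θ) φ'^2). Compute
    ∂L/∂φ = 0  (L has no explicit φ dependence),
    ∂L/∂φ' = 8 sin^2(θ) φ' / sqrt(1 + sin^2(θ) φ'^2).
For the candidate φ(θ) = c (constant), φ' = 0, so ∂L/∂φ' evaluated along the candidate vanishes, and ∂L/∂φ is identically zero. Hence
    d/dθ(∂L/∂φ') − ∂L/∂φ = 0
is satisfied. Therefore meridians φ = const are extremals of arc length — they are geodesics on the sphere.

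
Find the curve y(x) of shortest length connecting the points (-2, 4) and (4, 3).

Arc-length functional: J[y] = ∫ sqrt(1 + (y')^2) dx.
Lagrangian L = sqrt(1 + (y')^2) has no explicit y dependence, so ∂L/∂y = 0 and the Euler-Lagrange equation gives
    d/dx( y' / sqrt(1 + (y')^2) ) = 0  ⇒  y' / sqrt(1 + (y')^2) = const.
Hence y' is constant, so y(x) is affine.
Fitting the endpoints (-2, 4) and (4, 3):
    slope m = (3 − 4) / (4 − (-2)) = -1/6,
    intercept c = 4 − m·(-2) = 11/3.
Extremal: y(x) = (-1/6) x + 11/3.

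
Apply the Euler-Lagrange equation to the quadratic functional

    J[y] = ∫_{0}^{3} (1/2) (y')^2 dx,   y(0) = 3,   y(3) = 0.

The Lagrangian is L = (1/2) (y')^2.
Compute ∂L/∂y = 0, ∂L/∂y' = y'.
The Euler-Lagrange equation d/dx(∂L/∂y') − ∂L/∂y = 0 reduces to
    y'' = 0.
Its general solution is
    y(x) = A x + B,
with A, B fixed by the endpoint conditions.
Applying the endpoint conditions y(0) = 3 and y(3) = 0: solve A·0 + B = 3 and A·3 + B = 0. Subtracting gives A(3 − 0) = 0 − 3, so A = -1, and B = 3 − A·0 = 3. Therefore
    y(x) = -x + 3.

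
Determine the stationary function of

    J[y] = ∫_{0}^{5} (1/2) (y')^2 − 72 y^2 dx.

The Lagrangian is L = (1/2) (y')^2 − 72 y^2.
Compute ∂L/∂y = -144y, ∂L/∂y' = y'.
The Euler-Lagrange equation d/dx(∂L/∂y') − ∂L/∂y = 0 reduces to
    y'' + 144 y = 0.
Its general solution is
    y(x) = A sin(12x) + B cos(12x),
with A, B fixed by the endpoint conditions.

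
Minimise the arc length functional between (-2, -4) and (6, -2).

Arc-length functional: J[y] = ∫ sqrt(1 + (y')^2) dx.
Lagrangian L = sqrt(1 + (y')^2) has no explicit y dependence, so ∂L/∂y = 0 and the Euler-Lagrange equation gives
    d/dx( y' / sqrt(1 + (y')^2) ) = 0  ⇒  y' / sqrt(1 + (y')^2) = const.
Hence y' is constant, so y(x) is affine.
Fitting the endpoints (-2, -4) and (6, -2):
    slope m = ((-2) − (-4)) / (6 − (-2)) = 1/4,
    intercept c = (-4) − m·(-2) = -7/2.
Extremal: y(x) = (1/4) x - 7/2.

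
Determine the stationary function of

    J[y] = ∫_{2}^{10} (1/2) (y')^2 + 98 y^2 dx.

The Lagrangian is L = (1/2) (y')^2 + 98 y^2.
Compute ∂L/∂y = 196y, ∂L/∂y' = y'.
The Euler-Lagrange equation d/dx(∂L/∂y') − ∂L/∂y = 0 reduces to
    y'' − 196 y = 0.
Its general solution is
    y(x) = A e^(14x) + B e^(−14x),
with A, B fixed by the endpoint conditions.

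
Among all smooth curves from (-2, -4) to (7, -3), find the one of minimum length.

Arc-length functional: J[y] = ∫ sqrt(1 + (y')^2) dx.
Lagrangian L = sqrt(1 + (y')^2) has no explicit y dependence, so ∂L/∂y = 0 and the Euler-Lagrange equation gives
    d/dx( y' / sqrt(1 + (y')^2) ) = 0  ⇒  y' / sqrt(1 + (y')^2) = const.
Hence y' is constant, so y(x) is affine.
Fitting the endpoints (-2, -4) and (7, -3):
    slope m = ((-3) − (-4)) / (7 − (-2)) = 1/9,
    intercept c = (-4) − m·(-2) = -34/9.
Extremal: y(x) = (1/9) x - 34/9.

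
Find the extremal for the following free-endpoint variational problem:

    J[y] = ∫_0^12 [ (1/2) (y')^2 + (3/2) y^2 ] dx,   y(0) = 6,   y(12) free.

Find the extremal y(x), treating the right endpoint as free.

The Lagrangian L = (1/2) (y')^2 + (3/2) y^2 gives
    ∂L/∂y = 3 y,   ∂L/∂y' = y'.
Euler-Lagrange: y'' − 3 y = 0.
With k = sqrt(3), the general solution is
    y(x) = A cosh(sqrt(3) x) + B sinh(sqrt(3) x).
Fixed left endpoint y(0) = 6 ⇒ A = 6.
The right endpoint x = 12 is free, so the natural (transversality) condition is ∂L/∂y' |_{x=12} = 0, i.e. y'(12) = 0.
Compute y'(x) = A k sinh(k x) + B k cosh(k x), so
    y'(12) = A k sinh(k·12) + B k cosh(k·12) = 0
    ⇒ B = −A tanh(k·12) = − 6 tanh(sqrt(3)·12).
Therefore the extremal is
    y(x) = 6 cosh(sqrt(3) x) − 6 tanh(sqrt(3)·12) sinh(sqrt(3) x).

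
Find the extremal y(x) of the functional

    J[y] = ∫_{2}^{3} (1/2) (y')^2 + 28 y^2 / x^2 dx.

The Lagrangian is L = (1/2) (y')^2 + 28 y^2 / x^2.
Compute ∂L/∂y = 56y/x^2, ∂L/∂y' = y'.
The Euler-Lagrange equation d/dx(∂L/∂y') − ∂L/∂y = 0 reduces to
    y'' − 56/x^2 · y = 0  (x > 0).
Its general solution is
    y(x) = A x^8 + B x^(-7),
with A, B fixed by the endpoint conditions.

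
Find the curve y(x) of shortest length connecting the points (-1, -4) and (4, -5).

Arc-length functional: J[y] = ∫ sqrt(1 + (y')^2) dx.
Lagrangian L = sqrt(1 + (y')^2) has no explicit y dependence, so ∂L/∂y = 0 and the Euler-Lagrange equation gives
    d/dx( y' / sqrt(1 + (y')^2) ) = 0  ⇒  y' / sqrt(1 + (y')^2) = const.
Hence y' is constant, so y(x) is affine.
Fitting the endpoints (-1, -4) and (4, -5):
    slope m = ((-5) − (-4)) / (4 − (-1)) = -1/5,
    intercept c = (-4) − m·(-1) = -21/5.
Extremal: y(x) = (-1/5) x - 21/5.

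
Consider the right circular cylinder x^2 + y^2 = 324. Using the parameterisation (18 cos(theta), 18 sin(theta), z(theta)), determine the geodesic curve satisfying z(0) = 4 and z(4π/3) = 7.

Parameterise the cylinder of radius R = 18 as
    r(θ) = (18 cos θ, 18 sin θ, z(θ)).
The arc-length element is
    ds = sqrt(324 + (dz/dθ)^2) dθ,
so the Lagrangian is L = sqrt(324 + z'^2).
L depends on z' only, not on z or θ, so ∂L/∂z = 0 and
    ∂L/∂z' = z' / sqrt(324 + z'^2).
The Euler-Lagrange equation gives
    d/dθ( z' / sqrt(324 + z'^2) ) = 0,
so z' is constant. Integrating once:
    z(θ) = a θ + b,
a helix on the cylinder (a straight line when the cylinder is unrolled). The constants a, b are determined by the endpoint conditions.
With endpoint conditions z(0) = 4 and z(4π/3) = 7: from z(0) = b we get b = 4, and a·4π/3 + 4 = 7 gives a = 9/(4π), so
    z(θ) = (9/(4π)) θ + 4.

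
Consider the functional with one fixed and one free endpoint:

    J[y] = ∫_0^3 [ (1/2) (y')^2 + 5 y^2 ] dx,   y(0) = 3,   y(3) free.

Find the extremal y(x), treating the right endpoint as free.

The Lagrangian L = (1/2) (y')^2 + 5 y^2 gives
    ∂L/∂y = 10 y,   ∂L/∂y' = y'.
Euler-Lagrange: y'' − 10 y = 0.
With k = sqrt(10), the general solution is
    y(x) = A cosh(sqrt(10) x) + B sinh(sqrt(10) x).
Fixed left endpoint y(0) = 3 ⇒ A = 3.
The right endpoint x = 3 is free, so the natural (transversality) condition is ∂L/∂y' |_{x=3} = 0, i.e. y'(3) = 0.
Compute y'(x) = A k sinh(k x) + B k cosh(k x), so
    y'(3) = A k sinh(k·3) + B k cosh(k·3) = 0
    ⇒ B = −A tanh(k·3) = − 3 tanh(sqrt(10)·3).
Therefore the extremal is
    y(x) = 3 cosh(sqrt(10) x) − 3 tanh(sqrt(10)·3) sinh(sqrt(10) x).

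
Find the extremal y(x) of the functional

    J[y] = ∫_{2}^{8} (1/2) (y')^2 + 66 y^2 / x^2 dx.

The Lagrangian is L = (1/2) (y')^2 + 66 y^2 / x^2.
Compute ∂L/∂y = 132y/x^2, ∂L/∂y' = y'.
The Euler-Lagrange equation d/dx(∂L/∂y') − ∂L/∂y = 0 reduces to
    y'' − 132/x^2 · y = 0  (x > 0).
Its general solution is
    y(x) = A x^12 + B x^(-11),
with A, B fixed by the endpoint conditions.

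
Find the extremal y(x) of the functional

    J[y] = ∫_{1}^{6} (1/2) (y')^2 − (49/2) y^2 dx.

The Lagrangian is L = (1/2) (y')^2 − (49/2) y^2.
Compute ∂L/∂y = -49y, ∂L/∂y' = y'.
The Euler-Lagrange equation d/dx(∂L/∂y') − ∂L/∂y = 0 reduces to
    y'' + 49 y = 0.
Its general solution is
    y(x) = A sin(7x) + B cos(7x),
with A, B fixed by the endpoint conditions.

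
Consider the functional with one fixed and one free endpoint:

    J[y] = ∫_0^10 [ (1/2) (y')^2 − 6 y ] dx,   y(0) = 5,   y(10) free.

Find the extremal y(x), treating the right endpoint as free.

The Lagrangian L = (1/2) (y')^2 − 6 y gives
    ∂L/∂y = −6,   ∂L/∂y' = y'.
Euler-Lagrange: d/dx(y') − (−6) = 0, i.e. y'' + 6 = 0, so
    y(x) = −(6/2) x^2 + C1 x + C2.
Fixed left endpoint y(0) = 5 ⇒ C2 = 5.
The right endpoint x = 10 is free, so the natural (transversality) condition is ∂L/∂y' |_{x=10} = 0, i.e. y'(10) = 0.
Compute y'(x) = −6 x + C1, so y'(10) = −60 + C1 = 0 ⇒ C1 = 60.
Therefore the extremal is
    y(x) = −3 x^2 + 60 x + 5.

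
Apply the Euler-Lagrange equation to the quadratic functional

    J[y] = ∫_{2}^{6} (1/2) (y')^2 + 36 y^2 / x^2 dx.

The Lagrangian is L = (1/2) (y')^2 + 36 y^2 / x^2.
Compute ∂L/∂y = 72y/x^2, ∂L/∂y' = y'.
The Euler-Lagrange equation d/dx(∂L/∂y') − ∂L/∂y = 0 reduces to
    y'' − 72/x^2 · y = 0  (x > 0).
Its general solution is
    y(x) = A x^9 + B x^(-8),
with A, B fixed by the endpoint conditions.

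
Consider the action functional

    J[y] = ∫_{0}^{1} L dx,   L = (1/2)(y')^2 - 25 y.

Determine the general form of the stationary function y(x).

The Lagrangian is L = (1/2)(y')^2 - 25 y.
∂L/∂y = -25.
∂L/∂y' = y'.
The Euler-Lagrange equation d/dx(∂L/∂y') − ∂L/∂y = 0 becomes:
    y'' + 25 = 0
General solution: y(x) = -(25/2) x^2 + A x + B, where A and B are arbitrary constants fixed by the endpoint conditions.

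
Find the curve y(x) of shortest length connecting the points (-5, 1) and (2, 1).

Arc-length functional: J[y] = ∫ sqrt(1 + (y')^2) dx.
Lagrangian L = sqrt(1 + (y')^2) has no explicit y dependence, so ∂L/∂y = 0 and the Euler-Lagrange equation gives
    d/dx( y' / sqrt(1 + (y')^2) ) = 0  ⇒  y' / sqrt(1 + (y')^2) = const.
Hence y' is constant, so y(x) is affine.
Fitting the endpoints (-5, 1) and (2, 1):
    slope m = (1 − 1) / (2 − (-5)) = 0,
    intercept c = 1 − m·(-5) = 1.
Extremal: y(x) = 1.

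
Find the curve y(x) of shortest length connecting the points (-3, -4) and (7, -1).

Arc-length functional: J[y] = ∫ sqrt(1 + (y')^2) dx.
Lagrangian L = sqrt(1 + (y')^2) has no explicit y dependence, so ∂L/∂y = 0 and the Euler-Lagrange equation gives
    d/dx( y' / sqrt(1 + (y')^2) ) = 0  ⇒  y' / sqrt(1 + (y')^2) = const.
Hence y' is constant, so y(x) is affine.
Fitting the endpoints (-3, -4) and (7, -1):
    slope m = ((-1) − (-4)) / (7 − (-3)) = 3/10,
    intercept c = (-4) − m·(-3) = -31/10.
Extremal: y(x) = (3/10) x - 31/10.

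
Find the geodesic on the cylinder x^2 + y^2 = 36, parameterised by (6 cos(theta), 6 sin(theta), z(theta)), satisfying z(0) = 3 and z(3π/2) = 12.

Parameterise the cylinder of radius R = 6 as
    r(θ) = (6 cos θ, 6 sin θ, z(θ)).
The arc-length element is
    ds = sqrt(36 + (dz/dθ)^2) dθ,
so the Lagrangian is L = sqrt(36 + z'^2).
L depends on z' only, not on z or θ, so ∂L/∂z = 0 and
    ∂L/∂z' = z' / sqrt(36 + z'^2).
The Euler-Lagrange equation gives
    d/dθ( z' / sqrt(36 + z'^2) ) = 0,
so z' is constant. Integrating once:
    z(θ) = a θ + b,
a helix on the cylinder (a straight line when the cylinder is unrolled). The constants a, b are determined by the endpoint conditions.
With endpoint conditions z(0) = 3 and z(3π/2) = 12: from z(0) = b we get b = 3, and a·3π/2 + 3 = 12 gives a = 6/π, so
    z(θ) = (6/π) θ + 3.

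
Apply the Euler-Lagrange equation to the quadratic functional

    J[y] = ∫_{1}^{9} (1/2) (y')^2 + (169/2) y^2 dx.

The Lagrangian is L = (1/2) (y')^2 + (169/2) y^2.
Compute ∂L/∂y = 169y, ∂L/∂y' = y'.
The Euler-Lagrange equation d/dx(∂L/∂y') − ∂L/∂y = 0 reduces to
    y'' − 169 y = 0.
Its general solution is
    y(x) = A e^(13x) + B e^(−13x),
with A, B fixed by the endpoint conditions.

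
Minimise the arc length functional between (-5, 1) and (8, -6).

Arc-length functional: J[y] = ∫ sqrt(1 + (y')^2) dx.
Lagrangian L = sqrt(1 + (y')^2) has no explicit y dependence, so ∂L/∂y = 0 and the Euler-Lagrange equation gives
    d/dx( y' / sqrt(1 + (y')^2) ) = 0  ⇒  y' / sqrt(1 + (y')^2) = const.
Hence y' is constant, so y(x) is affine.
Fitting the endpoints (-5, 1) and (8, -6):
    slope m = ((-6) − 1) / (8 − (-5)) = -7/13,
    intercept c = 1 − m·(-5) = -22/13.
Extremal: y(x) = (-7/13) x - 22/13.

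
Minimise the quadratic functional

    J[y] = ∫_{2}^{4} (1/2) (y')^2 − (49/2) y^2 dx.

The Lagrangian is L = (1/2) (y')^2 − (49/2) y^2.
Compute ∂L/∂y = -49y, ∂L/∂y' = y'.
The Euler-Lagrange equation d/dx(∂L/∂y') − ∂L/∂y = 0 reduces to
    y'' + 49 y = 0.
Its general solution is
    y(x) = A sin(7x) + B cos(7x),
with A, B fixed by the endpoint conditions.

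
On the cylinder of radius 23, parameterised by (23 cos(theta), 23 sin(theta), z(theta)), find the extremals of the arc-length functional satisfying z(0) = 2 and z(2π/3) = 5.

Parameterise the cylinder of radius R = 23 as
    r(θ) = (23 cos θ, 23 sin θ, z(θ)).
The arc-length element is
    ds = sqrt(529 + (dz/dθ)^2) dθ,
so the Lagrangian is L = sqrt(529 + z'^2).
L depends on z' only, not on z or θ, so ∂L/∂z = 0 and
    ∂L/∂z' = z' / sqrt(529 + z'^2).
The Euler-Lagrange equation gives
    d/dθ( z' / sqrt(529 + z'^2) ) = 0,
so z' is constant. Integrating once:
    z(θ) = a θ + b,
a helix on the cylinder (a straight line when the cylinder is unrolled). The constants a, b are determined by the endpoint conditions.
With endpoint conditions z(0) = 2 and z(2π/3) = 5: from z(0) = b we get b = 2, and a·2π/3 + 2 = 5 gives a = 9/(2π), so
    z(θ) = (9/(2π)) θ + 2.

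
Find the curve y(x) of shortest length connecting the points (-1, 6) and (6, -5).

Arc-length functional: J[y] = ∫ sqrt(1 + (y')^2) dx.
Lagrangian L = sqrt(1 + (y')^2) has no explicit y dependence, so ∂L/∂y = 0 and the Euler-Lagrange equation gives
    d/dx( y' / sqrt(1 + (y')^2) ) = 0  ⇒  y' / sqrt(1 + (y')^2) = const.
Hence y' is constant, so y(x) is affine.
Fitting the endpoints (-1, 6) and (6, -5):
    slope m = ((-5) − 6) / (6 − (-1)) = -11/7,
    intercept c = 6 − m·(-1) = 31/7.
Extremal: y(x) = (-11/7) x + 31/7.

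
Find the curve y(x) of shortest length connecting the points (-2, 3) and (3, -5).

Arc-length functional: J[y] = ∫ sqrt(1 + (y')^2) dx.
Lagrangian L = sqrt(1 + (y')^2) has no explicit y dependence, so ∂L/∂y = 0 and the Euler-Lagrange equation gives
    d/dx( y' / sqrt(1 + (y')^2) ) = 0  ⇒  y' / sqrt(1 + (y')^2) = const.
Hence y' is constant, so y(x) is affine.
Fitting the endpoints (-2, 3) and (3, -5):
    slope m = ((-5) − 3) / (3 − (-2)) = -8/5,
    intercept c = 3 − m·(-2) = -1/5.
Extremal: y(x) = (-8/5) x - 1/5.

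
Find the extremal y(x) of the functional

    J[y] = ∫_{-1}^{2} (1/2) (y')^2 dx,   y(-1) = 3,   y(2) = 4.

The Lagrangian is L = (1/2) (y')^2.
Compute ∂L/∂y = 0, ∂L/∂y' = y'.
The Euler-Lagrange equation d/dx(∂L/∂y') − ∂L/∂y = 0 reduces to
    y'' = 0.
Its general solution is
    y(x) = A x + B,
with A, B fixed by the endpoint conditions.
Applying the endpoint conditions y(-1) = 3 and y(2) = 4: solve A·-1 + B = 3 and A·2 + B = 4. Subtracting gives A(2 − -1) = 4 − 3, so A = 1/3, and B = 3 − A·-1 = 10/3. Therefore
    y(x) = (1/3) x + 10/3.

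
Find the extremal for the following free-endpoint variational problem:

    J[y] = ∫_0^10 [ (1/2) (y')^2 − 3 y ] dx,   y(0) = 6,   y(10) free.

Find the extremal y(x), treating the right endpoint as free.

The Lagrangian L = (1/2) (y')^2 − 3 y gives
    ∂L/∂y = −3,   ∂L/∂y' = y'.
Euler-Lagrange: d/dx(y') − (−3) = 0, i.e. y'' + 3 = 0, so
    y(x) = −(3/2) x^2 + C1 x + C2.
Fixed left endpoint y(0) = 6 ⇒ C2 = 6.
The right endpoint x = 10 is free, so the natural (transversality) condition is ∂L/∂y' |_{x=10} = 0, i.e. y'(10) = 0.
Compute y'(x) = −3 x + C1, so y'(10) = −30 + C1 = 0 ⇒ C1 = 30.
Therefore the extremal is
    y(x) = −(3/2) x^2 + 30 x + 6.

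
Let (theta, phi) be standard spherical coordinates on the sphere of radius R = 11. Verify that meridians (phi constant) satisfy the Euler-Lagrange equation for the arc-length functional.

On the sphere of radius R = 11 with spherical coordinates (θ, φ), the induced metric is
    ds^2 = 121(dθ^2 + sin^2(θ) dφ^2).
Using θ as the parameter, the arc-length functional becomes
    J[φ] = ∫ 11 sqrt(1 + sin^2(θ) (dφ/dθ)^2) dθ.
So L = 11 sqrt(1 + sin^2(θ) φ'^2). Compute
    ∂L/∂φ = 0  (L has no explicit φ dependence),
    ∂L/∂φ' = 11 sin^2(θ) φ' / sqrt(1 + sin^2(θ) φ'^2).
For the candidate φ(θ) = c (constant), φ' = 0, so ∂L/∂φ' evaluated along the candidate vanishes, and ∂L/∂φ is identically zero. Hence
    d/dθ(∂L/∂φ') − ∂L/∂φ = 0
is satisfied. Therefore meridians φ = const are extremals of arc length — they are geodesics on the sphere.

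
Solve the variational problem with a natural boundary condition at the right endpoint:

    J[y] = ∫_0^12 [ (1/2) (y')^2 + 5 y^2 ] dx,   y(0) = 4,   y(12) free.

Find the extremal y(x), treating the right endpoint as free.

The Lagrangian L = (1/2) (y')^2 + 5 y^2 gives
    ∂L/∂y = 10 y,   ∂L/∂y' = y'.
Euler-Lagrange: y'' − 10 y = 0.
With k = sqrt(10), the general solution is
    y(x) = A cosh(sqrt(10) x) + B sinh(sqrt(10) x).
Fixed left endpoint y(0) = 4 ⇒ A = 4.
The right endpoint x = 12 is free, so the natural (transversality) condition is ∂L/∂y' |_{x=12} = 0, i.e. y'(12) = 0.
Compute y'(x) = A k sinh(k x) + B k cosh(k x), so
    y'(12) = A k sinh(k·12) + B k cosh(k·12) = 0
    ⇒ B = −A tanh(k·12) = − 4 tanh(sqrt(10)·12).
Therefore the extremal is
    y(x) = 4 cosh(sqrt(10) x) − 4 tanh(sqrt(10)·12) sinh(sqrt(10) x).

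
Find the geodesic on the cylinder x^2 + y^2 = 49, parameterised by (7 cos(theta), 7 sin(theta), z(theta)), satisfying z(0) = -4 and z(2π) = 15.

Parameterise the cylinder of radius R = 7 as
    r(θ) = (7 cos θ, 7 sin θ, z(θ)).
The arc-length element is
    ds = sqrt(49 + (dz/dθ)^2) dθ,
so the Lagrangian is L = sqrt(49 + z'^2).
L depends on z' only, not on z or θ, so ∂L/∂z = 0 and
    ∂L/∂z' = z' / sqrt(49 + z'^2).
The Euler-Lagrange equation gives
    d/dθ( z' / sqrt(49 + z'^2) ) = 0,
so z' is constant. Integrating once:
    z(θ) = a θ + b,
a helix on the cylinder (a straight line when the cylinder is unrolled). The constants a, b are determined by the endpoint conditions.
With endpoint conditions z(0) = -4 and z(2π) = 15: from z(0) = b we get b = -4, and a·2π + -4 = 15 gives a = 19/(2π), so
    z(θ) = (19/(2π)) θ − 4.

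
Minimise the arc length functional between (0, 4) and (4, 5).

Arc-length functional: J[y] = ∫ sqrt(1 + (y')^2) dx.
Lagrangian L = sqrt(1 + (y')^2) has no explicit y dependence, so ∂L/∂y = 0 and the Euler-Lagrange equation gives
    d/dx( y' / sqrt(1 + (y')^2) ) = 0  ⇒  y' / sqrt(1 + (y')^2) = const.
Hence y' is constant, so y(x) is affine.
Fitting the endpoints (0, 4) and (4, 5):
    slope m = (5 − 4) / (4 − 0) = 1/4,
    intercept c = 4 − m·0 = 4.
Extremal: y(x) = (1/4) x + 4.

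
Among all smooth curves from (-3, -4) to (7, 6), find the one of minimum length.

Arc-length functional: J[y] = ∫ sqrt(1 + (y')^2) dx.
Lagrangian L = sqrt(1 + (y')^2) has no explicit y dependence, so ∂L/∂y = 0 and the Euler-Lagrange equation gives
    d/dx( y' / sqrt(1 + (y')^2) ) = 0  ⇒  y' / sqrt(1 + (y')^2) = const.
Hence y' is constant, so y(x) is affine.
Fitting the endpoints (-3, -4) and (7, 6):
    slope m = (6 − (-4)) / (7 − (-3)) = 1,
    intercept c = (-4) − m·(-3) = -1.
Extremal: y(x) = x - 1.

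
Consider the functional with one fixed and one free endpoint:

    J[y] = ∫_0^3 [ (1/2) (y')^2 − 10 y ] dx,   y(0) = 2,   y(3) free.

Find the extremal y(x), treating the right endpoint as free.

The Lagrangian L = (1/2) (y')^2 − 10 y gives
    ∂L/∂y = −10,   ∂L/∂y' = y'.
Euler-Lagrange: d/dx(y') − (−10) = 0, i.e. y'' + 10 = 0, so
    y(x) = −(10/2) x^2 + C1 x + C2.
Fixed left endpoint y(0) = 2 ⇒ C2 = 2.
The right endpoint x = 3 is free, so the natural (transversality) condition is ∂L/∂y' |_{x=3} = 0, i.e. y'(3) = 0.
Compute y'(x) = −10 x + C1, so y'(3) = −30 + C1 = 0 ⇒ C1 = 30.
Therefore the extremal is
    y(x) = −5 x^2 + 30 x + 2.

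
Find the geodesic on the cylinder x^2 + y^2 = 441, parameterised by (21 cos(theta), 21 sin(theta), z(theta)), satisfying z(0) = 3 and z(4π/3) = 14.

Parameterise the cylinder of radius R = 21 as
    r(θ) = (21 cos θ, 21 sin θ, z(θ)).
The arc-length element is
    ds = sqrt(441 + (dz/dθ)^2) dθ,
so the Lagrangian is L = sqrt(441 + z'^2).
L depends on z' only, not on z or θ, so ∂L/∂z = 0 and
    ∂L/∂z' = z' / sqrt(441 + z'^2).
The Euler-Lagrange equation gives
    d/dθ( z' / sqrt(441 + z'^2) ) = 0,
so z' is constant. Integrating once:
    z(θ) = a θ + b,
a helix on the cylinder (a straight line when the cylinder is unrolled). The constants a, b are determined by the endpoint conditions.
With endpoint conditions z(0) = 3 and z(4π/3) = 14: from z(0) = b we get b = 3, and a·4π/3 + 3 = 14 gives a = 33/(4π), so
    z(θ) = (33/(4π)) θ + 3.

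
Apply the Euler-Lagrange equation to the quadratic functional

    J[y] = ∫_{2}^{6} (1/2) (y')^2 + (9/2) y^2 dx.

The Lagrangian is L = (1/2) (y')^2 + (9/2) y^2.
Compute ∂L/∂y = 9y, ∂L/∂y' = y'.
The Euler-Lagrange equation d/dx(∂L/∂y') − ∂L/∂y = 0 reduces to
    y'' − 9 y = 0.
Its general solution is
    y(x) = A e^(3x) + B e^(−3x),
with A, B fixed by the endpoint conditions.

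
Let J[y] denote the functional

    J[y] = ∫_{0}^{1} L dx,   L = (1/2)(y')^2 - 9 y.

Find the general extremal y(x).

The Lagrangian is L = (1/2)(y')^2 - 9 y.
∂L/∂y = -9.
∂L/∂y' = y'.
The Euler-Lagrange equation d/dx(∂L/∂y') − ∂L/∂y = 0 becomes:
    y'' + 9 = 0
General solution: y(x) = -(9/2) x^2 + A x + B, where A and B are arbitrary constants fixed by the endpoint conditions.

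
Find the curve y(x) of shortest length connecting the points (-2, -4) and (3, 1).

Arc-length functional: J[y] = ∫ sqrt(1 + (y')^2) dx.
Lagrangian L = sqrt(1 + (y')^2) has no explicit y dependence, so ∂L/∂y = 0 and the Euler-Lagrange equation gives
    d/dx( y' / sqrt(1 + (y')^2) ) = 0  ⇒  y' / sqrt(1 + (y')^2) = const.
Hence y' is constant, so y(x) is affine.
Fitting the endpoints (-2, -4) and (3, 1):
    slope m = (1 − (-4)) / (3 − (-2)) = 1,
    intercept c = (-4) − m·(-2) = -2.
Extremal: y(x) = x - 2.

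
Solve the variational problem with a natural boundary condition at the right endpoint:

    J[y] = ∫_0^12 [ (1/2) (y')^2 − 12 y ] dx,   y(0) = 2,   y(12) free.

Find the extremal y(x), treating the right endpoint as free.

The Lagrangian L = (1/2) (y')^2 − 12 y gives
    ∂L/∂y = −12,   ∂L/∂y' = y'.
Euler-Lagrange: d/dx(y') − (−12) = 0, i.e. y'' + 12 = 0, so
    y(x) = −(12/2) x^2 + C1 x + C2.
Fixed left endpoint y(0) = 2 ⇒ C2 = 2.
The right endpoint x = 12 is free, so the natural (transversality) condition is ∂L/∂y' |_{x=12} = 0, i.e. y'(12) = 0.
Compute y'(x) = −12 x + C1, so y'(12) = −144 + C1 = 0 ⇒ C1 = 144.
Therefore the extremal is
    y(x) = −6 x^2 + 144 x + 2.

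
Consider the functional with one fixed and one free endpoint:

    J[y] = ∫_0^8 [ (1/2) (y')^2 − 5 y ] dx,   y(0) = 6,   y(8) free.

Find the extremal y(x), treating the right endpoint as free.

The Lagrangian L = (1/2) (y')^2 − 5 y gives
    ∂L/∂y = −5,   ∂L/∂y' = y'.
Euler-Lagrange: d/dx(y') − (−5) = 0, i.e. y'' + 5 = 0, so
    y(x) = −(5/2) x^2 + C1 x + C2.
Fixed left endpoint y(0) = 6 ⇒ C2 = 6.
The right endpoint x = 8 is free, so the natural (transversality) condition is ∂L/∂y' |_{x=8} = 0, i.e. y'(8) = 0.
Compute y'(x) = −5 x + C1, so y'(8) = −40 + C1 = 0 ⇒ C1 = 40.
Therefore the extremal is
    y(x) = −(5/2) x^2 + 40 x + 6.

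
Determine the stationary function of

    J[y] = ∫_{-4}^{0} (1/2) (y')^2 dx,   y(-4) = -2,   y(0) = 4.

The Lagrangian is L = (1/2) (y')^2.
Compute ∂L/∂y = 0, ∂L/∂y' = y'.
The Euler-Lagrange equation d/dx(∂L/∂y') − ∂L/∂y = 0 reduces to
    y'' = 0.
Its general solution is
    y(x) = A x + B,
with A, B fixed by the endpoint conditions.
Applying the endpoint conditions y(-4) = -2 and y(0) = 4: solve A·-4 + B = -2 and A·0 + B = 4. Subtracting gives A(0 − -4) = 4 − -2, so A = 3/2, and B = -2 − A·-4 = 4. Therefore
    y(x) = (3/2) x + 4.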